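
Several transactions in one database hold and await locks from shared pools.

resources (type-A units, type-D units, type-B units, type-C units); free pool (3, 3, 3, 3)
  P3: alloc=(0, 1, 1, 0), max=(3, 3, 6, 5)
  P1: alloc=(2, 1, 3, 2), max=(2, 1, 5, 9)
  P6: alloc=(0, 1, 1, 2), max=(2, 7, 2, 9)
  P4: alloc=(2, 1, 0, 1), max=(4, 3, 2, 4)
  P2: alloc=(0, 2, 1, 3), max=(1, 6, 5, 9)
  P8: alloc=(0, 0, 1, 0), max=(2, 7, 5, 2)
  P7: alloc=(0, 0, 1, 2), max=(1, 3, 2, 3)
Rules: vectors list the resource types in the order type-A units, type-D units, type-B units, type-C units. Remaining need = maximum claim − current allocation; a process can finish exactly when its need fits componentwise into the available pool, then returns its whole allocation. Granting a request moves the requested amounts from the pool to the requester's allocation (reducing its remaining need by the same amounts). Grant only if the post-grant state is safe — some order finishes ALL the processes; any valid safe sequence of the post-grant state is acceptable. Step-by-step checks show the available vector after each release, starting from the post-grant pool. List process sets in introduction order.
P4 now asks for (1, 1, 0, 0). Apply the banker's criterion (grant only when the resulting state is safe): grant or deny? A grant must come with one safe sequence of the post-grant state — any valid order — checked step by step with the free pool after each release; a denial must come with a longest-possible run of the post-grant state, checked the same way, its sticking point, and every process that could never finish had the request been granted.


GRANT: granting preserves safety; a valid post-grant sequence is P4, P7, P2, P6, P8, P1, P3.
Key observation: the transfer keeps a workable pool ((2, 2, 3, 3)); P4 starts the safe sequence.
Verifying the post-grant state step by step:
  pool = (2, 2, 3, 3)
  run P4 (needs (1, 1, 2, 3), free (2, 2, 3, 3)); after release of (3, 2, 0, 1) the pool is (5, 4, 3, 4)
  run P7 (needs (1, 3, 1, 1), free (5, 4, 3, 4)); after release of (0, 0, 1, 2) the pool is (5, 4, 4, 6)
  run P2 (needs (1, 4, 4, 6), free (5, 4, 4, 6)); after release of (0, 2, 1, 3) the pool is (5, 6, 5, 9)
  run P6 (needs (2, 6, 1, 7), free (5, 6, 5, 9)); after release of (0, 1, 1, 2) the pool is (5, 7, 6, 11)
  run P8 (needs (2, 7, 4, 2), free (5, 7, 6, 11)); after release of (0, 0, 1, 0) the pool is (5, 7, 7, 11)
  run P1 (needs (0, 0, 2, 7), free (5, 7, 7, 11)); after release of (2, 1, 3, 2) the pool is (7, 8, 10, 13)
  run P3 (needs (3, 2, 5, 5), free (7, 8, 10, 13)); after release of (0, 1, 1, 0) the pool is (7, 9, 11, 13)


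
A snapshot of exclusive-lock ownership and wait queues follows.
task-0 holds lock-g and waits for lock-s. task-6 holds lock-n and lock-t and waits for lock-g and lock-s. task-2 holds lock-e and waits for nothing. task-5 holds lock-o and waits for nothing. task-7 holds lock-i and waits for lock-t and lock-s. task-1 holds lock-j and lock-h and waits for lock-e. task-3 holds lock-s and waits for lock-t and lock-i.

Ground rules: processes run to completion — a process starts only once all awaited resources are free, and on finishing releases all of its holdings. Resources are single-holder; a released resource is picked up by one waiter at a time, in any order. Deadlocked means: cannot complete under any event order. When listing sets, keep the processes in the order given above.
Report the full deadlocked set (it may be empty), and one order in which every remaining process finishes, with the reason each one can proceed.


Deadlocked: task-0, task-6, task-7 and task-3.
Key observation: the waits loop around task-0 -> task-3 -> task-6 -> task-0 with no way out; task-7 is caught in further circular waits.
One completion order for the rest: task-5, task-2, task-1.
Walking it through:
  task-5 waits on nothing -> runs at once and releases lock-o
  task-2 waits on nothing -> runs at once and releases lock-e
  task-1: everything it awaited (lock-e) is free; runs, freeing lock-j and lock-h


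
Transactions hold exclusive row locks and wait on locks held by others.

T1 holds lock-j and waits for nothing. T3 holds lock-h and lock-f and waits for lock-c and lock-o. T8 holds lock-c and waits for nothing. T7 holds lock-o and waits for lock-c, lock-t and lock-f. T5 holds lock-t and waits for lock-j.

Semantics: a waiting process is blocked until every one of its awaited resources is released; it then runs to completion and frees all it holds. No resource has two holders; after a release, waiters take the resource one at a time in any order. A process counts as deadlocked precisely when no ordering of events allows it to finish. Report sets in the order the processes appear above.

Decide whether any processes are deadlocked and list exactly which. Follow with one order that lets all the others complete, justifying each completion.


Deadlocked set: T3 and T7.
Key observation: along T3 -> T7 -> T3, each member waits on what the next one holds — a deadlock; no other process is dragged down with it.
The rest can finish in the order T1, T8, T5.
Verifying each step:
  T1 waits on nothing -> runs at once and releases lock-j
  T8 waits on nothing -> runs at once and releases lock-c
  T5 waits on lock-j — all released -> runs and releases lock-t


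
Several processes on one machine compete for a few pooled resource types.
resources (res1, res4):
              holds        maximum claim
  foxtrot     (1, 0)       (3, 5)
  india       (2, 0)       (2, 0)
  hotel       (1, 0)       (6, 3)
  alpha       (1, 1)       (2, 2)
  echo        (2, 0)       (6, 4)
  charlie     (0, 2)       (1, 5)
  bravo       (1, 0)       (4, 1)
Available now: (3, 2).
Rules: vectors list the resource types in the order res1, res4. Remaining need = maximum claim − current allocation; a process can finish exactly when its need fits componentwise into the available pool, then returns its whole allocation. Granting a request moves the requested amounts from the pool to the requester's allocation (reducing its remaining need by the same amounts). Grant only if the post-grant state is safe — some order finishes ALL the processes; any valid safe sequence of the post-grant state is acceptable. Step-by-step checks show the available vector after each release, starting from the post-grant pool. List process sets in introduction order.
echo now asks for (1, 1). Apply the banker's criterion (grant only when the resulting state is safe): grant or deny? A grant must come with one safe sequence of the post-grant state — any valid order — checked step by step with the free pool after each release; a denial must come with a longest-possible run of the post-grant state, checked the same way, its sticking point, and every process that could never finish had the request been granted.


DENY: after the grant no complete ordering would exist.
Key observation: the pool after india, bravo, alpha is (6, 2); every surviving request exceeds it in res4, so progress ends there.
Pretend the grant happened; the run india, bravo, alpha goes as far as possible. Walking it through:
  pool = (2, 1)
  run india (needs (0, 0), free (2, 1)); after release of (2, 0) the pool is (4, 1)
  run bravo (needs (3, 1), free (4, 1)); after release of (1, 0) the pool is (5, 1)
  run alpha (needs (1, 1), free (5, 1)); after release of (1, 1) the pool is (6, 2)
  foxtrot still needs (2, 5) but only (6, 2) is free — short on res4
  hotel still needs (5, 3) but only (6, 2) is free — short on res4
  echo still needs (3, 3) but only (6, 2) is free — short on res4
  charlie still needs (1, 3) but only (6, 2) is free — short on res4
Post-grant, the permanently blocked set is foxtrot, hotel, echo and charlie.


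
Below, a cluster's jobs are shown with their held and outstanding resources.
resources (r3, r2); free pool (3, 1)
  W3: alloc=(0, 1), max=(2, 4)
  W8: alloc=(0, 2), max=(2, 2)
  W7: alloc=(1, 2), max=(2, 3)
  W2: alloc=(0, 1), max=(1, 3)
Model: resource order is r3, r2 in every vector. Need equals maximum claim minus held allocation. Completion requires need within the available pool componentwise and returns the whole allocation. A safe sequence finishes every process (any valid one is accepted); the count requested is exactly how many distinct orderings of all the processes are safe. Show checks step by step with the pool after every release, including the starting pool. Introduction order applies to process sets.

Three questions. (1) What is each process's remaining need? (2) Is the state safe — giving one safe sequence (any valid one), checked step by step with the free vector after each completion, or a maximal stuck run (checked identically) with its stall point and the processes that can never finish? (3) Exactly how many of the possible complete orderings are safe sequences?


(1) Outstanding need per process (order r3, r2):
  W3: (2, 3)
  W8: (2, 0)
  W7: (1, 1)
  W2: (1, 2)
(2) The state is SAFE; one workable sequence: W8, W2, W3, W7.
Key observation: no step in this order meets a requested resource exactly; the smallest headroom is 1, first reached at W8 (need (2, 0), pool (3, 1)).
Verifying each step:
  pool = (3, 1)
  run W8 (needs (2, 0), free (3, 1)); after release of (0, 2) the pool is (3, 3)
  run W2 (needs (1, 2), free (3, 3)); after release of (0, 1) the pool is (3, 4)
  run W3 (needs (2, 3), free (3, 4)); after release of (0, 1) the pool is (3, 5)
  run W7 (needs (1, 1), free (3, 5)); after release of (1, 2) the pool is (4, 7)
(3) The exact count: 12 of the possible complete orderings are safe sequences.


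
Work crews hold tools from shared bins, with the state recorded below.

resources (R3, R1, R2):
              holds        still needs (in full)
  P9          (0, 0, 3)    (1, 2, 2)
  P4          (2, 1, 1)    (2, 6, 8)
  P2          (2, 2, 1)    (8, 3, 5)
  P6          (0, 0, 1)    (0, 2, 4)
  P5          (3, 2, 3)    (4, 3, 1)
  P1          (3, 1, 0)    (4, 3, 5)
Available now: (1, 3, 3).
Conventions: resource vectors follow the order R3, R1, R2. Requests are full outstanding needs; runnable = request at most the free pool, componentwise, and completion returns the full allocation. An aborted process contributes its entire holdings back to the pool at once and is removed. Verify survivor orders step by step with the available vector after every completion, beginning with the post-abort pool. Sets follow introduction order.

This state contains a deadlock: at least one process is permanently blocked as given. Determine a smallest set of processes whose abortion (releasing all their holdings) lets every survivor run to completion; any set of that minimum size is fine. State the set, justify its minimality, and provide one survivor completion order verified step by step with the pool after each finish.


Minimum abort set: P1.
Key observation: the returned (3, 1, 0) from P1 is what brings P5 — unrunnable before, under any order — into play at step 1.
Minimality: the empty abort set fails — the state is deadlocked as it stands.
One survivor order: P5, P6, P9, P4, P2. Walking it through (post-abort pool first):
  pool = (4, 4, 3)
  P5 needs (4, 3, 1) <= (4, 4, 3) -> finishes; pool += (3, 2, 3) = (7, 6, 6)
  P6 needs (0, 2, 4) <= (7, 6, 6) -> finishes; pool += (0, 0, 1) = (7, 6, 7)
  P9 needs (1, 2, 2) <= (7, 6, 7) -> finishes; pool += (0, 0, 3) = (7, 6, 10)
  P4 needs (2, 6, 8) <= (7, 6, 10) -> finishes; pool += (2, 1, 1) = (9, 7, 11)
  P2 needs (8, 3, 5) <= (9, 7, 11) -> finishes; pool += (2, 2, 1) = (11, 9, 12)


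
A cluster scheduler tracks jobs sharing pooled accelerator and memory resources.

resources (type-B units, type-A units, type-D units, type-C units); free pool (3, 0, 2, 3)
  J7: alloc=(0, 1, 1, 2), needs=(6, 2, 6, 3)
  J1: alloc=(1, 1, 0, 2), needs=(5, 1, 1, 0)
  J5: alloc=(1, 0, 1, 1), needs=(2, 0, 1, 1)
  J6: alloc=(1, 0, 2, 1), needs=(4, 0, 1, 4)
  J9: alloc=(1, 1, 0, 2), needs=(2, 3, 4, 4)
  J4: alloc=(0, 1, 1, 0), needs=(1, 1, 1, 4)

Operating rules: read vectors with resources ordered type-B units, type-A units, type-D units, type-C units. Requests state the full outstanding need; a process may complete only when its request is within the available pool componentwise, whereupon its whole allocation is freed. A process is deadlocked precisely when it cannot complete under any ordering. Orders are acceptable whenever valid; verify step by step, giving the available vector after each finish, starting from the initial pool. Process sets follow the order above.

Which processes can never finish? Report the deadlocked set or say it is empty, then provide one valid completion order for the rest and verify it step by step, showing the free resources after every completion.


Deadlocked set: J7, J1, J9 and J4.
Key observation: type-A units is the bottleneck — with J5, J6 done the pool holds (5, 0, 5, 5), short of every remaining need.
One completion order for the rest: J5, J6. Step-by-step check:
  pool = (3, 0, 2, 3)
  J5: need (2, 0, 1, 1) fits (3, 0, 2, 3); releases (1, 0, 1, 1), pool now (4, 0, 3, 4)
  J6: need (4, 0, 1, 4) fits (4, 0, 3, 4); releases (1, 0, 2, 1), pool now (5, 0, 5, 5)
The blocked processes can never fit:
  J7 still needs (6, 2, 6, 3) but only (5, 0, 5, 5) is free — short on type-B units, type-A units and type-D units
  J1 still needs (5, 1, 1, 0) but only (5, 0, 5, 5) is free — short on type-A units
  J9 still needs (2, 3, 4, 4) but only (5, 0, 5, 5) is free — short on type-A units
  J4 still needs (1, 1, 1, 4) but only (5, 0, 5, 5) is free — short on type-A units


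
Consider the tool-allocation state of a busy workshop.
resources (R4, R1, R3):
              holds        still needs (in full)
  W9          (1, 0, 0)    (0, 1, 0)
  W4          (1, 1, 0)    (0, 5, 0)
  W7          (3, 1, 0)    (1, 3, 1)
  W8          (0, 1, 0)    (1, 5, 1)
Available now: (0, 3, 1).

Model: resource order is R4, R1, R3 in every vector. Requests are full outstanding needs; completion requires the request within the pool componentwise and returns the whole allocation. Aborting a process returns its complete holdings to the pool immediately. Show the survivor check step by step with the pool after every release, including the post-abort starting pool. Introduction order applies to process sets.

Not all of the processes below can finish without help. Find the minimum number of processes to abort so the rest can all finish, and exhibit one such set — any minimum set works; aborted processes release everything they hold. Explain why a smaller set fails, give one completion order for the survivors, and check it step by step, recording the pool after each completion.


Abort W4.
Key observation: W8 was stuck for good until W4 gave back (1, 1, 0); in the order shown it finishes at step 3.
Minimality: the empty abort set fails — the state is deadlocked as it stands.
The survivors complete as W7, W9, W8. Step-by-step check (starting from the post-abort pool):
  pool = (1, 4, 1)
  run W7 (needs (1, 3, 1), free (1, 4, 1)); after release of (3, 1, 0) the pool is (4, 5, 1)
  run W9 (needs (0, 1, 0), free (4, 5, 1)); after release of (1, 0, 0) the pool is (5, 5, 1)
  run W8 (needs (1, 5, 1), free (5, 5, 1)); after release of (0, 1, 0) the pool is (5, 6, 1)


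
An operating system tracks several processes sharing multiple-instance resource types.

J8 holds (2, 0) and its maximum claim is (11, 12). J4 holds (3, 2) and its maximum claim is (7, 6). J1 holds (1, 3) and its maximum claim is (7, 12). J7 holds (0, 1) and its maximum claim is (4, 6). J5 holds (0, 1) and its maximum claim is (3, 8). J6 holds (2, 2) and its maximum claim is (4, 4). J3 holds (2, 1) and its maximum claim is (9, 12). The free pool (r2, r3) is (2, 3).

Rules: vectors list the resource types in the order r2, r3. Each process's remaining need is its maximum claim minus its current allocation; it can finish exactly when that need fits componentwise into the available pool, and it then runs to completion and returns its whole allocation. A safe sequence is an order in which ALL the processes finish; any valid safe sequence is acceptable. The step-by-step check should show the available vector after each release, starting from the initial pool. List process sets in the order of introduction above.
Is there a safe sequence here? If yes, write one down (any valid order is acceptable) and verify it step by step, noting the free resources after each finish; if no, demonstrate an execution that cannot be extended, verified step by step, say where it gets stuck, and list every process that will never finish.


SAFE. One safe sequence: J6, J4, J5, J7, J1, J3, J8.
Key observation: at J6 the run first touches a limit — (2, 2) against (2, 3), exact on a resource it actually requests.
Step-by-step check:
  pool = (2, 3)
  J6: need (2, 2) fits (2, 3); releases (2, 2), pool now (4, 5)
  J4: need (4, 4) fits (4, 5); releases (3, 2), pool now (7, 7)
  J5: need (3, 7) fits (7, 7); releases (0, 1), pool now (7, 8)
  J7: need (4, 5) fits (7, 8); releases (0, 1), pool now (7, 9)
  J1: need (6, 9) fits (7, 9); releases (1, 3), pool now (8, 12)
  J3: need (7, 11) fits (8, 12); releases (2, 1), pool now (10, 13)
  J8: need (9, 12) fits (10, 13); releases (2, 0), pool now (12, 13)


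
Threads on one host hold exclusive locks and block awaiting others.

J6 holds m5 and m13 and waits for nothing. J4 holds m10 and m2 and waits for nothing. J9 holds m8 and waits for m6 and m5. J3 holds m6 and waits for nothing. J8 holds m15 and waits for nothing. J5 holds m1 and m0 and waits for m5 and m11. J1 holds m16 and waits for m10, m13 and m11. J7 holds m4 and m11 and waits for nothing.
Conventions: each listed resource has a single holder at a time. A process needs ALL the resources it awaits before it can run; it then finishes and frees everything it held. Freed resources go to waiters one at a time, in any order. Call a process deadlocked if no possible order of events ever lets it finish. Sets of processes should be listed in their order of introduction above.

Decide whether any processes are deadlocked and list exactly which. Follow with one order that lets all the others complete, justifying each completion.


Nothing here is deadlocked.
Key observation: there is no circular wait here — follow any chain and it reaches a process that is free to run now.
The rest can finish in the order J3, J6, J4, J8, J7, J9, J5, J1.
Check, step by step:
  J3: no waits; runs immediately, freeing m6
  J6: no waits; runs immediately, freeing m5 and m13
  J4: no waits; runs immediately, freeing m10 and m2
  J8: no waits; runs immediately, freeing m15
  J7: no waits; runs immediately, freeing m4 and m11
  run J9 (all its waits — m6 and m5 — are resolved); releases m8
  run J5 (all its waits — m5 and m11 — are resolved); releases m1 and m0
  run J1 (all its waits — m10, m13 and m11 — are resolved); releases m16


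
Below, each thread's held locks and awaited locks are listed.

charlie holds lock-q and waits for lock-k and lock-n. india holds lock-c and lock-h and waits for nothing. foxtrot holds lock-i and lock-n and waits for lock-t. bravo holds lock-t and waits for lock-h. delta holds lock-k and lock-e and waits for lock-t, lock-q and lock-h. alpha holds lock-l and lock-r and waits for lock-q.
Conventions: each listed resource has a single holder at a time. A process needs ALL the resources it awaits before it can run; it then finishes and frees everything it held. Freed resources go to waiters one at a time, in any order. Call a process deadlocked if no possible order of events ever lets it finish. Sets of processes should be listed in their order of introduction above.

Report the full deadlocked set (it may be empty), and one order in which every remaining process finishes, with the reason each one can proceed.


Deadlocked set: charlie, delta and alpha.
Key observation: the knot is the closed ring of waits charlie -> delta -> charlie; alpha waits into the deadlock from upstream.
One completion order for the rest: india, bravo, foxtrot.
Step-by-step check:
  india waits on nothing -> runs at once and releases lock-c and lock-h
  bravo waits on lock-h — all released -> runs and releases lock-t
  foxtrot waits on lock-t — all released -> runs and releases lock-i and lock-n


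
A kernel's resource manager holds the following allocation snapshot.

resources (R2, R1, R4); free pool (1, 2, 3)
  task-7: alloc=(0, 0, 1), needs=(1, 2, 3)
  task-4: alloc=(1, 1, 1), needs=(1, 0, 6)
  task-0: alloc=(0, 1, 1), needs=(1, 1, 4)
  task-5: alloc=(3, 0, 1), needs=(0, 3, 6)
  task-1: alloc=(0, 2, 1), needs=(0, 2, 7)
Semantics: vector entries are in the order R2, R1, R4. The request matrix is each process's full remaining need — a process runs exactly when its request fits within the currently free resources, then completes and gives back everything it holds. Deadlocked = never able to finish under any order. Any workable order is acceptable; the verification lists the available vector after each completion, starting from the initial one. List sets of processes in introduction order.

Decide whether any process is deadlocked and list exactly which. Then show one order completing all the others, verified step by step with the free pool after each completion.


The deadlocked set is task-4, task-5 and task-1.
Key observation: after task-7, task-0 complete, (1, 3, 5) is the best the pool ever gets, yet each leftover process wants more R4.
A valid finishing order for the others: task-7, task-0. Check, step by step:
  pool = (1, 2, 3)
  task-7 needs (1, 2, 3) <= (1, 2, 3) -> finishes; pool += (0, 0, 1) = (1, 2, 4)
  task-0 needs (1, 1, 4) <= (1, 2, 4) -> finishes; pool += (0, 1, 1) = (1, 3, 5)
None of the blocked processes ever fits:
  task-4 still needs (1, 0, 6) but only (1, 3, 5) is free — short on R4
  task-5 still needs (0, 3, 6) but only (1, 3, 5) is free — short on R4
  task-1 still needs (0, 2, 7) but only (1, 3, 5) is free — short on R4


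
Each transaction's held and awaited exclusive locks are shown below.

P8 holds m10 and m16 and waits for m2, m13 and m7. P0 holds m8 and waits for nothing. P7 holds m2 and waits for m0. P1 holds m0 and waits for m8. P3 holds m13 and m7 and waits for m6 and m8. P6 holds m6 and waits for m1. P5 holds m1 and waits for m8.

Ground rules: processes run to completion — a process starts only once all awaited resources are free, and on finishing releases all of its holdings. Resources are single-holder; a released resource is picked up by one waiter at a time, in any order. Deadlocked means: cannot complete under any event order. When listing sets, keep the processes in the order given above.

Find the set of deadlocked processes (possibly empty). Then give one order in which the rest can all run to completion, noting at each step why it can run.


The deadlocked set is empty.
Key observation: the wait relation is loop-free; peeling off processes with no waits unwinds the whole state.
A valid finishing order for the others: P0, P1, P7, P5, P6, P3, P8.
Walking it through:
  P0: no waits; runs immediately, freeing m8
  P1 waits on m8 — all released -> runs and releases m0
  P7 waits on m0 — all released -> runs and releases m2
  P5 waits on m8 — all released -> runs and releases m1
  P6 waits on m1 — all released -> runs and releases m6
  P3 waits on m6 and m8 — all released -> runs and releases m13 and m7
  P8 waits on m2, m13 and m7 — all released -> runs and releases m10 and m16


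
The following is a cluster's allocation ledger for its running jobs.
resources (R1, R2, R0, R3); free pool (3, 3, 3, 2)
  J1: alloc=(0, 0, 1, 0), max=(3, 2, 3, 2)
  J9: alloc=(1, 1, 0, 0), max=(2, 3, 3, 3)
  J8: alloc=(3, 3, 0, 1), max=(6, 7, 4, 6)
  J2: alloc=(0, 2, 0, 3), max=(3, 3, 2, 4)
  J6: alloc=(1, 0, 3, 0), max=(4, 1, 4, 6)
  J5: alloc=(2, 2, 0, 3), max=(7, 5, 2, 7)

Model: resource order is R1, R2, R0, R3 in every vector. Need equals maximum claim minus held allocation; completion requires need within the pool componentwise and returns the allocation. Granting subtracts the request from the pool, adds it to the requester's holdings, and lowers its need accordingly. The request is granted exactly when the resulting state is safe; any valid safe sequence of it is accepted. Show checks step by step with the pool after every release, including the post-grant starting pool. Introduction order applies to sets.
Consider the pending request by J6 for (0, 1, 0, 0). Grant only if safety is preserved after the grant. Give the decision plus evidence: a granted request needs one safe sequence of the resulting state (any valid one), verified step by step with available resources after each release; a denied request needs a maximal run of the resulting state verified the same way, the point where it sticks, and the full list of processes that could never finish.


GRANT. The post-grant state is safe; one safe sequence: J1, J2, J8, J5, J6, J9.
Key observation: (3, 2, 3, 2) free after granting still covers J1 first, and each release covers the next.
Step-by-step check of the post-grant state:
  pool = (3, 2, 3, 2)
  J1 needs (3, 2, 2, 2) <= (3, 2, 3, 2) -> finishes; pool += (0, 0, 1, 0) = (3, 2, 4, 2)
  J2 needs (3, 1, 2, 1) <= (3, 2, 4, 2) -> finishes; pool += (0, 2, 0, 3) = (3, 4, 4, 5)
  J8 needs (3, 4, 4, 5) <= (3, 4, 4, 5) -> finishes; pool += (3, 3, 0, 1) = (6, 7, 4, 6)
  J5 needs (5, 3, 2, 4) <= (6, 7, 4, 6) -> finishes; pool += (2, 2, 0, 3) = (8, 9, 4, 9)
  J6 needs (3, 0, 1, 6) <= (8, 9, 4, 9) -> finishes; pool += (1, 1, 3, 0) = (9, 10, 7, 9)
  J9 needs (1, 2, 3, 3) <= (9, 10, 7, 9) -> finishes; pool += (1, 1, 0, 0) = (10, 11, 7, 9)


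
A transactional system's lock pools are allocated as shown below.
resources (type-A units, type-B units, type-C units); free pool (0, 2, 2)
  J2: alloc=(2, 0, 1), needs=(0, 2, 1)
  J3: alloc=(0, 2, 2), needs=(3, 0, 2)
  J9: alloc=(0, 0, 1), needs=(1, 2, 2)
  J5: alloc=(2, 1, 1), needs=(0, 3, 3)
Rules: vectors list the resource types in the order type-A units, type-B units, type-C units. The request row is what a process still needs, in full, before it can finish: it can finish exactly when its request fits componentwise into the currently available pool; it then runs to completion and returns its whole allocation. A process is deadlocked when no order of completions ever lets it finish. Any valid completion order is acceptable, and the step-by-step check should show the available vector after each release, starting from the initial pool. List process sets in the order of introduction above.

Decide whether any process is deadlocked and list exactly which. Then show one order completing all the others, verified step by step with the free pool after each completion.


Deadlocked set: J3 and J5.
Key observation: after J2, J9 the pool peaks at (2, 2, 4), and each blocked process is short somewhere: J3 on type-A units; J5 on type-B units.
The rest can finish in the order J2, J9. Walking it through:
  pool = (0, 2, 2)
  J2 needs (0, 2, 1) <= (0, 2, 2) -> finishes; pool += (2, 0, 1) = (2, 2, 3)
  J9 needs (1, 2, 2) <= (2, 2, 3) -> finishes; pool += (0, 0, 1) = (2, 2, 4)
None of the blocked processes ever fits:
  J3 cannot run: need (3, 0, 2) vs free (2, 2, 4) (insufficient type-A units)
  J5 cannot run: need (0, 3, 3) vs free (2, 2, 4) (insufficient type-B units)


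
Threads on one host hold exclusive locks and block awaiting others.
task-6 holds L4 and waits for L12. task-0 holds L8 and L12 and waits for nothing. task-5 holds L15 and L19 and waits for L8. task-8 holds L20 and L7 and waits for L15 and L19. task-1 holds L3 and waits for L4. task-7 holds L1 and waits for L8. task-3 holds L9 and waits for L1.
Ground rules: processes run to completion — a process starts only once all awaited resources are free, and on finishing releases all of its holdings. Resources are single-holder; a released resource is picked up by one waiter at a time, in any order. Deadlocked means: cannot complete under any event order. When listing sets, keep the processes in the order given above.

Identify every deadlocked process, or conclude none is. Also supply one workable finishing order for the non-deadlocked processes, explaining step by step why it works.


The deadlocked set is empty.
Key observation: the wait graph is acyclic; completion cascades from the unblocked processes through everyone else.
A valid finishing order for the others: task-0, task-5, task-7, task-6, task-3, task-1, task-8.
Walking it through:
  task-0 waits on nothing -> runs at once and releases L8 and L12
  task-5 waits on L8 — all released -> runs and releases L15 and L19
  task-7 waits on L8 — all released -> runs and releases L1
  task-6 waits on L12 — all released -> runs and releases L4
  task-3 waits on L1 — all released -> runs and releases L9
  task-1 waits on L4 — all released -> runs and releases L3
  task-8 waits on L15 and L19 — all released -> runs and releases L20 and L7


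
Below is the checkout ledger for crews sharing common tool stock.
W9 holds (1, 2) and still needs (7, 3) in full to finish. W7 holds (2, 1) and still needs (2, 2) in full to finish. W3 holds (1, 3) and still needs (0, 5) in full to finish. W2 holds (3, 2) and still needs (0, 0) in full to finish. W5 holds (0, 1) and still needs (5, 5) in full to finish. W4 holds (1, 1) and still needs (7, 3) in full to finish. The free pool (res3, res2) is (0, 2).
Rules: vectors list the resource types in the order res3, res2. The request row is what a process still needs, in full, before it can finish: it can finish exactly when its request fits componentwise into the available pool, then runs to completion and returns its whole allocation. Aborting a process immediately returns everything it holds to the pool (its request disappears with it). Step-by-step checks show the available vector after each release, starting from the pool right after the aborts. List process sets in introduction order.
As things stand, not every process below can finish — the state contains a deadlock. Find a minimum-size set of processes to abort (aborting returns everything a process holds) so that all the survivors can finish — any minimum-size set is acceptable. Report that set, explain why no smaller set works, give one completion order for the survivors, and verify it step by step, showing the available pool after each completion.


The answer: abort W9.
Key observation: before aborting W9, W4 was permanently blocked — no order could ever run it; afterwards it completes at step 5.
No smaller set exists: with zero aborts the deadlock remains.
One survivor order: W2, W7, W5, W3, W4. Check, step by step (post-abort pool first):
  pool = (1, 4)
  run W2 (needs (0, 0), free (1, 4)); after release of (3, 2) the pool is (4, 6)
  run W7 (needs (2, 2), free (4, 6)); after release of (2, 1) the pool is (6, 7)
  run W5 (needs (5, 5), free (6, 7)); after release of (0, 1) the pool is (6, 8)
  run W3 (needs (0, 5), free (6, 8)); after release of (1, 3) the pool is (7, 11)
  run W4 (needs (7, 3), free (7, 11)); after release of (1, 1) the pool is (8, 12)


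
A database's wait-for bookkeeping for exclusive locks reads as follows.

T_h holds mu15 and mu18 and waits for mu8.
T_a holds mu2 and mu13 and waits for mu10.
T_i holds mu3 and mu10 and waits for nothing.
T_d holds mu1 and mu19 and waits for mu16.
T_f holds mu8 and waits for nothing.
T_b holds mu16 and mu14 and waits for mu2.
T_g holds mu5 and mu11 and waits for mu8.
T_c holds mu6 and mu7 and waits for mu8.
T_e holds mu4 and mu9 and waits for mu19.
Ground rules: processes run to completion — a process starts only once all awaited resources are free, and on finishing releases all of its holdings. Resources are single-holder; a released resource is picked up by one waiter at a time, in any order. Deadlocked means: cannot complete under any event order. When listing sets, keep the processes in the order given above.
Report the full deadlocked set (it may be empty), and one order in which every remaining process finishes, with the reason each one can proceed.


The deadlocked set is empty.
Key observation: there is no circular wait here — follow any chain and it reaches a process that is free to run now.
One completion order for the rest: T_i, T_a, T_f, T_c, T_b, T_d, T_e, T_g, T_h.
Walking it through:
  T_i waits on nothing -> runs at once and releases mu3 and mu10
  T_a: everything it awaited (mu10) is free; runs, freeing mu2 and mu13
  T_f waits on nothing -> runs at once and releases mu8
  T_c: everything it awaited (mu8) is free; runs, freeing mu6 and mu7
  T_b: everything it awaited (mu2) is free; runs, freeing mu16 and mu14
  T_d: everything it awaited (mu16) is free; runs, freeing mu1 and mu19
  T_e: everything it awaited (mu19) is free; runs, freeing mu4 and mu9
  T_g: everything it awaited (mu8) is free; runs, freeing mu5 and mu11
  T_h: everything it awaited (mu8) is free; runs, freeing mu15 and mu18


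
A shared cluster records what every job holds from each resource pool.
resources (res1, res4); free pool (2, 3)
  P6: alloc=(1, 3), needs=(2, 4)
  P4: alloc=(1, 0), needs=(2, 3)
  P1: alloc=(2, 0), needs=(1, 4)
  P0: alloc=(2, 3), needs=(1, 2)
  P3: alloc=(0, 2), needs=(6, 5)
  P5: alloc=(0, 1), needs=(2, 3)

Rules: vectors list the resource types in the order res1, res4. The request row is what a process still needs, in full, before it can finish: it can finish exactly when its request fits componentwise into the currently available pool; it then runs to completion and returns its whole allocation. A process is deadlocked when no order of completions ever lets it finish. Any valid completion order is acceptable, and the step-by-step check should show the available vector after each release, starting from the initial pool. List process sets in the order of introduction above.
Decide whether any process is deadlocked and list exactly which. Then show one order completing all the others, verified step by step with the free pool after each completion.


No process is deadlocked.
Key observation: no deadlock: P4 fits now, and the freed resources carry the rest through.
One completion order for the rest: P4, P0, P6, P3, P1, P5. Verifying each step:
  pool = (2, 3)
  run P4 (needs (2, 3), free (2, 3)); after release of (1, 0) the pool is (3, 3)
  run P0 (needs (1, 2), free (3, 3)); after release of (2, 3) the pool is (5, 6)
  run P6 (needs (2, 4), free (5, 6)); after release of (1, 3) the pool is (6, 9)
  run P3 (needs (6, 5), free (6, 9)); after release of (0, 2) the pool is (6, 11)
  run P1 (needs (1, 4), free (6, 11)); after release of (2, 0) the pool is (8, 11)
  run P5 (needs (2, 3), free (8, 11)); after release of (0, 1) the pool is (8, 12)


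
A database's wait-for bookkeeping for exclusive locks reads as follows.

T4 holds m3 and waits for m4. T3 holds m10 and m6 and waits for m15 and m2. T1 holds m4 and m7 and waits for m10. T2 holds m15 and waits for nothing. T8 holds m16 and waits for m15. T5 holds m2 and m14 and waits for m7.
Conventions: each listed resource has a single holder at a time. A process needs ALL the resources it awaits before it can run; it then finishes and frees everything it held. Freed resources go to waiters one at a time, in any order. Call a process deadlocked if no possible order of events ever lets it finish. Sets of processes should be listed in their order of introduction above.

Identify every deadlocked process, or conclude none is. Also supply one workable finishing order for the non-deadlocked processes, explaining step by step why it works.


The deadlocked set is T4, T3, T1 and T5.
Key observation: the loop T1 -> T3 -> T5 -> T1 blocks itself forever; T4 waits into the deadlock from upstream.
A valid finishing order for the others: T2, T8.
Verifying each step:
  run T2 (it waits on nothing); releases m15
  T8 waits on m15 — all released -> runs and releases m16


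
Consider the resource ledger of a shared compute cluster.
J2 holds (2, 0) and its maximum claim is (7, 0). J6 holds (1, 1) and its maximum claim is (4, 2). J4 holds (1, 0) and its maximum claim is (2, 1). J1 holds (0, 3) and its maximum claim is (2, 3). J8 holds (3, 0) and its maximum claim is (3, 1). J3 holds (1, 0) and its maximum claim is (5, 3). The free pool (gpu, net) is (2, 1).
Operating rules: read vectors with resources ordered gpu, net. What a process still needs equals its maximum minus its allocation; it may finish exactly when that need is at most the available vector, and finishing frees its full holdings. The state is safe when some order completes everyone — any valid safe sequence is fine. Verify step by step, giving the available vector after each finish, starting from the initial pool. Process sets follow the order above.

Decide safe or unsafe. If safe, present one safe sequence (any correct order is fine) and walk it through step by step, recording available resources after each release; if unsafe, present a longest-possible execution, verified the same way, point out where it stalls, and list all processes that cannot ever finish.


The state is SAFE; one workable sequence: J8, J1, J3, J4, J2, J6.
Key observation: J8 is the earliest step where a requested resource binds exactly: need (0, 1), pool (2, 1) at its turn.
Step-by-step check:
  pool = (2, 1)
  J8: need (0, 1) fits (2, 1); releases (3, 0), pool now (5, 1)
  J1: need (2, 0) fits (5, 1); releases (0, 3), pool now (5, 4)
  J3: need (4, 3) fits (5, 4); releases (1, 0), pool now (6, 4)
  J4: need (1, 1) fits (6, 4); releases (1, 0), pool now (7, 4)
  J2: need (5, 0) fits (7, 4); releases (2, 0), pool now (9, 4)
  J6: need (3, 1) fits (9, 4); releases (1, 1), pool now (10, 5)


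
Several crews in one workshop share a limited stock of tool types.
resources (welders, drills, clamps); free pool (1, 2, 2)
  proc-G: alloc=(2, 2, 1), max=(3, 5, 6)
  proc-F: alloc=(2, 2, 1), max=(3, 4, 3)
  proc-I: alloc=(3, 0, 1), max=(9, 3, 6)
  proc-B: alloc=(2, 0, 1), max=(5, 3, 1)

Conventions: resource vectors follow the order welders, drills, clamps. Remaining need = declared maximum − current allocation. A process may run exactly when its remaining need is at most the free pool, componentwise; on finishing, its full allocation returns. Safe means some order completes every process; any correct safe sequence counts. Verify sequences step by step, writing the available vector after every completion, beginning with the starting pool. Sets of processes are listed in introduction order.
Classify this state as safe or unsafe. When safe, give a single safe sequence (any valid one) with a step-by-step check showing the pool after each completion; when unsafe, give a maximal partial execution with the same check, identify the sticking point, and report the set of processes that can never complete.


UNSAFE — no complete ordering exists.
Key observation: no order helps: past proc-F, proc-B, the free pool tops out at (5, 4, 4), below what each blocked process needs in clamps.
Going as far as possible: proc-F, proc-B; after that, nothing fits. Step-by-step check:
  pool = (1, 2, 2)
  proc-F: need (1, 2, 2) fits (1, 2, 2); releases (2, 2, 1), pool now (3, 4, 3)
  proc-B: need (3, 3, 0) fits (3, 4, 3); releases (2, 0, 1), pool now (5, 4, 4)
  proc-G still needs (1, 3, 5) but only (5, 4, 4) is free — short on clamps
  proc-I still needs (6, 3, 5) but only (5, 4, 4) is free — short on welders and clamps
Never able to finish: proc-G and proc-I.


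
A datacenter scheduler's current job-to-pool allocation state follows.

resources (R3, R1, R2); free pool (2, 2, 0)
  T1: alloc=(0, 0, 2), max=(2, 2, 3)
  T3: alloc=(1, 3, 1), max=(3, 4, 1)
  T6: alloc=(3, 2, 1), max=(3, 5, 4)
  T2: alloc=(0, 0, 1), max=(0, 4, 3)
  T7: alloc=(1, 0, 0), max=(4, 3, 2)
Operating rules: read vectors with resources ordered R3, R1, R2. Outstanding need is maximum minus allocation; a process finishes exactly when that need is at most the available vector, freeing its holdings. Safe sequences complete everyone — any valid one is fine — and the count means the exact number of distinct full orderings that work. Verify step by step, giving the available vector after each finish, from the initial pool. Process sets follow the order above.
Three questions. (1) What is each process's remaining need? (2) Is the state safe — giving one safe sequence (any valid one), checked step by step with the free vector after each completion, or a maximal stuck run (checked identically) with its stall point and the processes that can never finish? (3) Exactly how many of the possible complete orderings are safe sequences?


(1) Outstanding need per process (order R3, R1, R2):
  T1: (2, 2, 1)
  T3: (2, 1, 0)
  T6: (0, 3, 3)
  T2: (0, 4, 2)
  T7: (3, 3, 2)
(2) The state is SAFE; one workable sequence: T3, T1, T6, T7, T2.
Key observation: T3 marks the first exact bind of the order: its need (2, 1, 0) fits the free (2, 2, 0) with zero slack on a requested resource.
Verifying each step:
  pool = (2, 2, 0)
  T3 needs (2, 1, 0) <= (2, 2, 0) -> finishes; pool += (1, 3, 1) = (3, 5, 1)
  T1 needs (2, 2, 1) <= (3, 5, 1) -> finishes; pool += (0, 0, 2) = (3, 5, 3)
  T6 needs (0, 3, 3) <= (3, 5, 3) -> finishes; pool += (3, 2, 1) = (6, 7, 4)
  T7 needs (3, 3, 2) <= (6, 7, 4) -> finishes; pool += (1, 0, 0) = (7, 7, 4)
  T2 needs (0, 4, 2) <= (7, 7, 4) -> finishes; pool += (0, 0, 1) = (7, 7, 5)
(3) Precisely 6 of the possible complete orderings are safe sequences.
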